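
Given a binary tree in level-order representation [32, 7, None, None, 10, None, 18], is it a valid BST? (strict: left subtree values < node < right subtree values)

Level-order array: [32, 7, None, None, 10, None, 18]
Validate using subtree bounds (lo, hi): at each node, require lo < value < hi,
then recurse left with hi=value and right with lo=value.
Preorder trace (stopping at first violation):
  at node 32 with bounds (-inf, +inf): OK
  at node 7 with bounds (-inf, 32): OK
  at node 10 with bounds (7, 32): OK
  at node 18 with bounds (10, 32): OK
No violation found at any node.
Result: Valid BST


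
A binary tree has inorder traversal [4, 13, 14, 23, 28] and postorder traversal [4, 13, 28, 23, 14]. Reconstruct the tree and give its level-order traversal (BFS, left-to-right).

Inorder:   [4, 13, 14, 23, 28]
Postorder: [4, 13, 28, 23, 14]
Algorithm: postorder visits root last, so walk postorder right-to-left;
each value is the root of the current inorder slice — split it at that
value, recurse on the right subtree first, then the left.
Recursive splits:
  root=14; inorder splits into left=[4, 13], right=[23, 28]
  root=23; inorder splits into left=[], right=[28]
  root=28; inorder splits into left=[], right=[]
  root=13; inorder splits into left=[4], right=[]
  root=4; inorder splits into left=[], right=[]
Reconstructed level-order: [14, 13, 23, 4, 28]


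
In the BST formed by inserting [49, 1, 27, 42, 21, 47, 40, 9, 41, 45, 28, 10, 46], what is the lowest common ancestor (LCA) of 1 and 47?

Tree insertion order: [49, 1, 27, 42, 21, 47, 40, 9, 41, 45, 28, 10, 46]
Tree (level-order array): [49, 1, None, None, 27, 21, 42, 9, None, 40, 47, None, 10, 28, 41, 45, None, None, None, None, None, None, None, None, 46]
In a BST, the LCA of p=1, q=47 is the first node v on the
root-to-leaf path with p <= v <= q (go left if both < v, right if both > v).
Walk from root:
  at 49: both 1 and 47 < 49, go left
  at 1: 1 <= 1 <= 47, this is the LCA
LCA = 1


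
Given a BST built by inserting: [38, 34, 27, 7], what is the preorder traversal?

Tree insertion order: [38, 34, 27, 7]
Tree (level-order array): [38, 34, None, 27, None, 7]
Preorder traversal: [38, 34, 27, 7]


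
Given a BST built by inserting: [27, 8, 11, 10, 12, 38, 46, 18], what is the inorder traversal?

Tree insertion order: [27, 8, 11, 10, 12, 38, 46, 18]
Tree (level-order array): [27, 8, 38, None, 11, None, 46, 10, 12, None, None, None, None, None, 18]
Inorder traversal: [8, 10, 11, 12, 18, 27, 38, 46]


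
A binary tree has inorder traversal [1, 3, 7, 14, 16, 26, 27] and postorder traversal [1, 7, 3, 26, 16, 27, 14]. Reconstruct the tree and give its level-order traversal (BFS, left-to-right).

Inorder:   [1, 3, 7, 14, 16, 26, 27]
Postorder: [1, 7, 3, 26, 16, 27, 14]
Algorithm: postorder visits root last, so walk postorder right-to-left;
each value is the root of the current inorder slice — split it at that
value, recurse on the right subtree first, then the left.
Recursive splits:
  root=14; inorder splits into left=[1, 3, 7], right=[16, 26, 27]
  root=27; inorder splits into left=[16, 26], right=[]
  root=16; inorder splits into left=[], right=[26]
  root=26; inorder splits into left=[], right=[]
  root=3; inorder splits into left=[1], right=[7]
  root=7; inorder splits into left=[], right=[]
  root=1; inorder splits into left=[], right=[]
Reconstructed level-order: [14, 3, 27, 1, 7, 16, 26]


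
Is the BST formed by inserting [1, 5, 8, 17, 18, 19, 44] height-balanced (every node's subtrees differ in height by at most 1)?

Tree (level-order array): [1, None, 5, None, 8, None, 17, None, 18, None, 19, None, 44]
Definition: a tree is height-balanced if, at every node, |h(left) - h(right)| <= 1 (empty subtree has height -1).
Bottom-up per-node check:
  node 44: h_left=-1, h_right=-1, diff=0 [OK], height=0
  node 19: h_left=-1, h_right=0, diff=1 [OK], height=1
  node 18: h_left=-1, h_right=1, diff=2 [FAIL (|-1-1|=2 > 1)], height=2
  node 17: h_left=-1, h_right=2, diff=3 [FAIL (|-1-2|=3 > 1)], height=3
  node 8: h_left=-1, h_right=3, diff=4 [FAIL (|-1-3|=4 > 1)], height=4
  node 5: h_left=-1, h_right=4, diff=5 [FAIL (|-1-4|=5 > 1)], height=5
  node 1: h_left=-1, h_right=5, diff=6 [FAIL (|-1-5|=6 > 1)], height=6
Node 18 violates the condition: |-1 - 1| = 2 > 1.
Result: Not balanced


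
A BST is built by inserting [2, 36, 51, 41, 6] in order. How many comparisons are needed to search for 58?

Search path for 58: 2 -> 36 -> 51
Found: False
Comparisons: 3


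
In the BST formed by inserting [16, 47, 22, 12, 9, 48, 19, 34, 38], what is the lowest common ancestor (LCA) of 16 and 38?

Tree insertion order: [16, 47, 22, 12, 9, 48, 19, 34, 38]
Tree (level-order array): [16, 12, 47, 9, None, 22, 48, None, None, 19, 34, None, None, None, None, None, 38]
In a BST, the LCA of p=16, q=38 is the first node v on the
root-to-leaf path with p <= v <= q (go left if both < v, right if both > v).
Walk from root:
  at 16: 16 <= 16 <= 38, this is the LCA
LCA = 16


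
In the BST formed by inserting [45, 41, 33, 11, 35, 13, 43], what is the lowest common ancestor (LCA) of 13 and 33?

Tree insertion order: [45, 41, 33, 11, 35, 13, 43]
Tree (level-order array): [45, 41, None, 33, 43, 11, 35, None, None, None, 13]
In a BST, the LCA of p=13, q=33 is the first node v on the
root-to-leaf path with p <= v <= q (go left if both < v, right if both > v).
Walk from root:
  at 45: both 13 and 33 < 45, go left
  at 41: both 13 and 33 < 41, go left
  at 33: 13 <= 33 <= 33, this is the LCA
LCA = 33


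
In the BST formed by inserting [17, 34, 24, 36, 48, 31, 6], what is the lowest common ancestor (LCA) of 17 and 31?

Tree insertion order: [17, 34, 24, 36, 48, 31, 6]
Tree (level-order array): [17, 6, 34, None, None, 24, 36, None, 31, None, 48]
In a BST, the LCA of p=17, q=31 is the first node v on the
root-to-leaf path with p <= v <= q (go left if both < v, right if both > v).
Walk from root:
  at 17: 17 <= 17 <= 31, this is the LCA
LCA = 17


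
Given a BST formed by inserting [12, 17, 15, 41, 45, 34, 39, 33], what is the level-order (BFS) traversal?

Tree insertion order: [12, 17, 15, 41, 45, 34, 39, 33]
Tree (level-order array): [12, None, 17, 15, 41, None, None, 34, 45, 33, 39]
BFS from the root, enqueuing left then right child of each popped node:
  queue [12] -> pop 12, enqueue [17], visited so far: [12]
  queue [17] -> pop 17, enqueue [15, 41], visited so far: [12, 17]
  queue [15, 41] -> pop 15, enqueue [none], visited so far: [12, 17, 15]
  queue [41] -> pop 41, enqueue [34, 45], visited so far: [12, 17, 15, 41]
  queue [34, 45] -> pop 34, enqueue [33, 39], visited so far: [12, 17, 15, 41, 34]
  queue [45, 33, 39] -> pop 45, enqueue [none], visited so far: [12, 17, 15, 41, 34, 45]
  queue [33, 39] -> pop 33, enqueue [none], visited so far: [12, 17, 15, 41, 34, 45, 33]
  queue [39] -> pop 39, enqueue [none], visited so far: [12, 17, 15, 41, 34, 45, 33, 39]
Result: [12, 17, 15, 41, 34, 45, 33, 39]


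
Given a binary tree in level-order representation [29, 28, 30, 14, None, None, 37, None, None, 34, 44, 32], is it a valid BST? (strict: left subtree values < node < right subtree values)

Level-order array: [29, 28, 30, 14, None, None, 37, None, None, 34, 44, 32]
Validate using subtree bounds (lo, hi): at each node, require lo < value < hi,
then recurse left with hi=value and right with lo=value.
Preorder trace (stopping at first violation):
  at node 29 with bounds (-inf, +inf): OK
  at node 28 with bounds (-inf, 29): OK
  at node 14 with bounds (-inf, 28): OK
  at node 30 with bounds (29, +inf): OK
  at node 37 with bounds (30, +inf): OK
  at node 34 with bounds (30, 37): OK
  at node 32 with bounds (30, 34): OK
  at node 44 with bounds (37, +inf): OK
No violation found at any node.
Result: Valid BST


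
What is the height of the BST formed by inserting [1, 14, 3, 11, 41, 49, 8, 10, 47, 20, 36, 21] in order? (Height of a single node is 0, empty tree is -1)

Insertion order: [1, 14, 3, 11, 41, 49, 8, 10, 47, 20, 36, 21]
Tree (level-order array): [1, None, 14, 3, 41, None, 11, 20, 49, 8, None, None, 36, 47, None, None, 10, 21]
Compute height bottom-up (empty subtree = -1):
  height(10) = 1 + max(-1, -1) = 0
  height(8) = 1 + max(-1, 0) = 1
  height(11) = 1 + max(1, -1) = 2
  height(3) = 1 + max(-1, 2) = 3
  height(21) = 1 + max(-1, -1) = 0
  height(36) = 1 + max(0, -1) = 1
  height(20) = 1 + max(-1, 1) = 2
  height(47) = 1 + max(-1, -1) = 0
  height(49) = 1 + max(0, -1) = 1
  height(41) = 1 + max(2, 1) = 3
  height(14) = 1 + max(3, 3) = 4
  height(1) = 1 + max(-1, 4) = 5
Height = 5


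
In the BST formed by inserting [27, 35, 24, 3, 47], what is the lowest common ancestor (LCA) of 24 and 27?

Tree insertion order: [27, 35, 24, 3, 47]
Tree (level-order array): [27, 24, 35, 3, None, None, 47]
In a BST, the LCA of p=24, q=27 is the first node v on the
root-to-leaf path with p <= v <= q (go left if both < v, right if both > v).
Walk from root:
  at 27: 24 <= 27 <= 27, this is the LCA
LCA = 27


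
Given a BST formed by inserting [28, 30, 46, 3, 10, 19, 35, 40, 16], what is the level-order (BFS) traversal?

Tree insertion order: [28, 30, 46, 3, 10, 19, 35, 40, 16]
Tree (level-order array): [28, 3, 30, None, 10, None, 46, None, 19, 35, None, 16, None, None, 40]
BFS from the root, enqueuing left then right child of each popped node:
  queue [28] -> pop 28, enqueue [3, 30], visited so far: [28]
  queue [3, 30] -> pop 3, enqueue [10], visited so far: [28, 3]
  queue [30, 10] -> pop 30, enqueue [46], visited so far: [28, 3, 30]
  queue [10, 46] -> pop 10, enqueue [19], visited so far: [28, 3, 30, 10]
  queue [46, 19] -> pop 46, enqueue [35], visited so far: [28, 3, 30, 10, 46]
  queue [19, 35] -> pop 19, enqueue [16], visited so far: [28, 3, 30, 10, 46, 19]
  queue [35, 16] -> pop 35, enqueue [40], visited so far: [28, 3, 30, 10, 46, 19, 35]
  queue [16, 40] -> pop 16, enqueue [none], visited so far: [28, 3, 30, 10, 46, 19, 35, 16]
  queue [40] -> pop 40, enqueue [none], visited so far: [28, 3, 30, 10, 46, 19, 35, 16, 40]
Result: [28, 3, 30, 10, 46, 19, 35, 16, 40]


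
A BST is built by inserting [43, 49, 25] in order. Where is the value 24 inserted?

Starting tree (level order): [43, 25, 49]
Insertion path: 43 -> 25
Result: insert 24 as left child of 25
Final tree (level order): [43, 25, 49, 24]


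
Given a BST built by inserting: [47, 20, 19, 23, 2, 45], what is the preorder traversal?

Tree insertion order: [47, 20, 19, 23, 2, 45]
Tree (level-order array): [47, 20, None, 19, 23, 2, None, None, 45]
Preorder traversal: [47, 20, 19, 2, 23, 45]


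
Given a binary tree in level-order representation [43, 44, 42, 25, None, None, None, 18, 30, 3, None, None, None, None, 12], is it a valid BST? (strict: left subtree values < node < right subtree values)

Level-order array: [43, 44, 42, 25, None, None, None, 18, 30, 3, None, None, None, None, 12]
Validate using subtree bounds (lo, hi): at each node, require lo < value < hi,
then recurse left with hi=value and right with lo=value.
Preorder trace (stopping at first violation):
  at node 43 with bounds (-inf, +inf): OK
  at node 44 with bounds (-inf, 43): VIOLATION
Node 44 violates its bound: not (-inf < 44 < 43).
Result: Not a valid BST


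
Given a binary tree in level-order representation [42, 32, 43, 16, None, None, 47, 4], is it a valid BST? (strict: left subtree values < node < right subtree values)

Level-order array: [42, 32, 43, 16, None, None, 47, 4]
Validate using subtree bounds (lo, hi): at each node, require lo < value < hi,
then recurse left with hi=value and right with lo=value.
Preorder trace (stopping at first violation):
  at node 42 with bounds (-inf, +inf): OK
  at node 32 with bounds (-inf, 42): OK
  at node 16 with bounds (-inf, 32): OK
  at node 4 with bounds (-inf, 16): OK
  at node 43 with bounds (42, +inf): OK
  at node 47 with bounds (43, +inf): OK
No violation found at any node.
Result: Valid BST


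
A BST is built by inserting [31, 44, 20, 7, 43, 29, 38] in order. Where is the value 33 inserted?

Starting tree (level order): [31, 20, 44, 7, 29, 43, None, None, None, None, None, 38]
Insertion path: 31 -> 44 -> 43 -> 38
Result: insert 33 as left child of 38
Final tree (level order): [31, 20, 44, 7, 29, 43, None, None, None, None, None, 38, None, 33]


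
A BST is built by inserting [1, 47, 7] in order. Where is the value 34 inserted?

Starting tree (level order): [1, None, 47, 7]
Insertion path: 1 -> 47 -> 7
Result: insert 34 as right child of 7
Final tree (level order): [1, None, 47, 7, None, None, 34]


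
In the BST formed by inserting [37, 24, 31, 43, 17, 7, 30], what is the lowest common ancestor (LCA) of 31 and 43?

Tree insertion order: [37, 24, 31, 43, 17, 7, 30]
Tree (level-order array): [37, 24, 43, 17, 31, None, None, 7, None, 30]
In a BST, the LCA of p=31, q=43 is the first node v on the
root-to-leaf path with p <= v <= q (go left if both < v, right if both > v).
Walk from root:
  at 37: 31 <= 37 <= 43, this is the LCA
LCA = 37


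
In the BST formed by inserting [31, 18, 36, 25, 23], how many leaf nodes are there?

Tree built from: [31, 18, 36, 25, 23]
Tree (level-order array): [31, 18, 36, None, 25, None, None, 23]
Rule: A leaf has 0 children.
Per-node child counts:
  node 31: 2 child(ren)
  node 18: 1 child(ren)
  node 25: 1 child(ren)
  node 23: 0 child(ren)
  node 36: 0 child(ren)
Matching nodes: [23, 36]
Count of leaf nodes: 2


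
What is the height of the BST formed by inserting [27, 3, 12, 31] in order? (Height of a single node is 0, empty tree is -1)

Insertion order: [27, 3, 12, 31]
Tree (level-order array): [27, 3, 31, None, 12]
Compute height bottom-up (empty subtree = -1):
  height(12) = 1 + max(-1, -1) = 0
  height(3) = 1 + max(-1, 0) = 1
  height(31) = 1 + max(-1, -1) = 0
  height(27) = 1 + max(1, 0) = 2
Height = 2


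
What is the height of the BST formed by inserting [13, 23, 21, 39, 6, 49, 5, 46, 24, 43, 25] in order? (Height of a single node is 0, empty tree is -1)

Insertion order: [13, 23, 21, 39, 6, 49, 5, 46, 24, 43, 25]
Tree (level-order array): [13, 6, 23, 5, None, 21, 39, None, None, None, None, 24, 49, None, 25, 46, None, None, None, 43]
Compute height bottom-up (empty subtree = -1):
  height(5) = 1 + max(-1, -1) = 0
  height(6) = 1 + max(0, -1) = 1
  height(21) = 1 + max(-1, -1) = 0
  height(25) = 1 + max(-1, -1) = 0
  height(24) = 1 + max(-1, 0) = 1
  height(43) = 1 + max(-1, -1) = 0
  height(46) = 1 + max(0, -1) = 1
  height(49) = 1 + max(1, -1) = 2
  height(39) = 1 + max(1, 2) = 3
  height(23) = 1 + max(0, 3) = 4
  height(13) = 1 + max(1, 4) = 5
Height = 5


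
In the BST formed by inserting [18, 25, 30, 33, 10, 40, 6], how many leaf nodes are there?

Tree built from: [18, 25, 30, 33, 10, 40, 6]
Tree (level-order array): [18, 10, 25, 6, None, None, 30, None, None, None, 33, None, 40]
Rule: A leaf has 0 children.
Per-node child counts:
  node 18: 2 child(ren)
  node 10: 1 child(ren)
  node 6: 0 child(ren)
  node 25: 1 child(ren)
  node 30: 1 child(ren)
  node 33: 1 child(ren)
  node 40: 0 child(ren)
Matching nodes: [6, 40]
Count of leaf nodes: 2


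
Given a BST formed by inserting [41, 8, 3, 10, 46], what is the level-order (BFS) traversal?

Tree insertion order: [41, 8, 3, 10, 46]
Tree (level-order array): [41, 8, 46, 3, 10]
BFS from the root, enqueuing left then right child of each popped node:
  queue [41] -> pop 41, enqueue [8, 46], visited so far: [41]
  queue [8, 46] -> pop 8, enqueue [3, 10], visited so far: [41, 8]
  queue [46, 3, 10] -> pop 46, enqueue [none], visited so far: [41, 8, 46]
  queue [3, 10] -> pop 3, enqueue [none], visited so far: [41, 8, 46, 3]
  queue [10] -> pop 10, enqueue [none], visited so far: [41, 8, 46, 3, 10]
Result: [41, 8, 46, 3, 10]


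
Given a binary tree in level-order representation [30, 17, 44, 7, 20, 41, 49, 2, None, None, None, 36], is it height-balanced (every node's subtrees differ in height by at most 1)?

Tree (level-order array): [30, 17, 44, 7, 20, 41, 49, 2, None, None, None, 36]
Definition: a tree is height-balanced if, at every node, |h(left) - h(right)| <= 1 (empty subtree has height -1).
Bottom-up per-node check:
  node 2: h_left=-1, h_right=-1, diff=0 [OK], height=0
  node 7: h_left=0, h_right=-1, diff=1 [OK], height=1
  node 20: h_left=-1, h_right=-1, diff=0 [OK], height=0
  node 17: h_left=1, h_right=0, diff=1 [OK], height=2
  node 36: h_left=-1, h_right=-1, diff=0 [OK], height=0
  node 41: h_left=0, h_right=-1, diff=1 [OK], height=1
  node 49: h_left=-1, h_right=-1, diff=0 [OK], height=0
  node 44: h_left=1, h_right=0, diff=1 [OK], height=2
  node 30: h_left=2, h_right=2, diff=0 [OK], height=3
All nodes satisfy the balance condition.
Result: Balanced


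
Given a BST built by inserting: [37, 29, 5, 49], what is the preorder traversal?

Tree insertion order: [37, 29, 5, 49]
Tree (level-order array): [37, 29, 49, 5]
Preorder traversal: [37, 29, 5, 49]


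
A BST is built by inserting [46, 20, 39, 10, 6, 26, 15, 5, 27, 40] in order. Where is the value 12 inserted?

Starting tree (level order): [46, 20, None, 10, 39, 6, 15, 26, 40, 5, None, None, None, None, 27]
Insertion path: 46 -> 20 -> 10 -> 15
Result: insert 12 as left child of 15
Final tree (level order): [46, 20, None, 10, 39, 6, 15, 26, 40, 5, None, 12, None, None, 27]


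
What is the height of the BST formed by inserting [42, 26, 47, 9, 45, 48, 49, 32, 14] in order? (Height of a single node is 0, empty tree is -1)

Insertion order: [42, 26, 47, 9, 45, 48, 49, 32, 14]
Tree (level-order array): [42, 26, 47, 9, 32, 45, 48, None, 14, None, None, None, None, None, 49]
Compute height bottom-up (empty subtree = -1):
  height(14) = 1 + max(-1, -1) = 0
  height(9) = 1 + max(-1, 0) = 1
  height(32) = 1 + max(-1, -1) = 0
  height(26) = 1 + max(1, 0) = 2
  height(45) = 1 + max(-1, -1) = 0
  height(49) = 1 + max(-1, -1) = 0
  height(48) = 1 + max(-1, 0) = 1
  height(47) = 1 + max(0, 1) = 2
  height(42) = 1 + max(2, 2) = 3
Height = 3


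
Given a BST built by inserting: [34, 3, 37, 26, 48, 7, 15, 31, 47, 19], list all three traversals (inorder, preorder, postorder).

Tree insertion order: [34, 3, 37, 26, 48, 7, 15, 31, 47, 19]
Tree (level-order array): [34, 3, 37, None, 26, None, 48, 7, 31, 47, None, None, 15, None, None, None, None, None, 19]
Inorder (L, root, R): [3, 7, 15, 19, 26, 31, 34, 37, 47, 48]
Preorder (root, L, R): [34, 3, 26, 7, 15, 19, 31, 37, 48, 47]
Postorder (L, R, root): [19, 15, 7, 31, 26, 3, 47, 48, 37, 34]


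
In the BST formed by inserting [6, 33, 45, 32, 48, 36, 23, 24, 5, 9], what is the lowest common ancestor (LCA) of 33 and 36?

Tree insertion order: [6, 33, 45, 32, 48, 36, 23, 24, 5, 9]
Tree (level-order array): [6, 5, 33, None, None, 32, 45, 23, None, 36, 48, 9, 24]
In a BST, the LCA of p=33, q=36 is the first node v on the
root-to-leaf path with p <= v <= q (go left if both < v, right if both > v).
Walk from root:
  at 6: both 33 and 36 > 6, go right
  at 33: 33 <= 33 <= 36, this is the LCA
LCA = 33


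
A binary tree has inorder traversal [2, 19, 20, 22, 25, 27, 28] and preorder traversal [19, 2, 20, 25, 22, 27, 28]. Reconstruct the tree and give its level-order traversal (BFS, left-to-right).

Inorder:  [2, 19, 20, 22, 25, 27, 28]
Preorder: [19, 2, 20, 25, 22, 27, 28]
Algorithm: preorder visits root first, so consume preorder in order;
for each root, split the current inorder slice at that value into
left-subtree inorder and right-subtree inorder, then recurse.
Recursive splits:
  root=19; inorder splits into left=[2], right=[20, 22, 25, 27, 28]
  root=2; inorder splits into left=[], right=[]
  root=20; inorder splits into left=[], right=[22, 25, 27, 28]
  root=25; inorder splits into left=[22], right=[27, 28]
  root=22; inorder splits into left=[], right=[]
  root=27; inorder splits into left=[], right=[28]
  root=28; inorder splits into left=[], right=[]
Reconstructed level-order: [19, 2, 20, 25, 22, 27, 28]


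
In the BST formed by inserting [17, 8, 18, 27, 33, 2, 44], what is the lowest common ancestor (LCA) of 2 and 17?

Tree insertion order: [17, 8, 18, 27, 33, 2, 44]
Tree (level-order array): [17, 8, 18, 2, None, None, 27, None, None, None, 33, None, 44]
In a BST, the LCA of p=2, q=17 is the first node v on the
root-to-leaf path with p <= v <= q (go left if both < v, right if both > v).
Walk from root:
  at 17: 2 <= 17 <= 17, this is the LCA
LCA = 17


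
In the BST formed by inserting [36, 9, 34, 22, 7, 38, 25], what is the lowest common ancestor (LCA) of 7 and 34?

Tree insertion order: [36, 9, 34, 22, 7, 38, 25]
Tree (level-order array): [36, 9, 38, 7, 34, None, None, None, None, 22, None, None, 25]
In a BST, the LCA of p=7, q=34 is the first node v on the
root-to-leaf path with p <= v <= q (go left if both < v, right if both > v).
Walk from root:
  at 36: both 7 and 34 < 36, go left
  at 9: 7 <= 9 <= 34, this is the LCA
LCA = 9


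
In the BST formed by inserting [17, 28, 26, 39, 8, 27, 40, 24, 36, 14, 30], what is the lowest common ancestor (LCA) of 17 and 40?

Tree insertion order: [17, 28, 26, 39, 8, 27, 40, 24, 36, 14, 30]
Tree (level-order array): [17, 8, 28, None, 14, 26, 39, None, None, 24, 27, 36, 40, None, None, None, None, 30]
In a BST, the LCA of p=17, q=40 is the first node v on the
root-to-leaf path with p <= v <= q (go left if both < v, right if both > v).
Walk from root:
  at 17: 17 <= 17 <= 40, this is the LCA
LCA = 17


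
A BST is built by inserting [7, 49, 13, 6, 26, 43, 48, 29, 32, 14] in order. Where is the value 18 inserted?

Starting tree (level order): [7, 6, 49, None, None, 13, None, None, 26, 14, 43, None, None, 29, 48, None, 32]
Insertion path: 7 -> 49 -> 13 -> 26 -> 14
Result: insert 18 as right child of 14
Final tree (level order): [7, 6, 49, None, None, 13, None, None, 26, 14, 43, None, 18, 29, 48, None, None, None, 32]


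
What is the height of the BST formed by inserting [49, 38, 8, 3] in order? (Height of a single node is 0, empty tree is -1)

Insertion order: [49, 38, 8, 3]
Tree (level-order array): [49, 38, None, 8, None, 3]
Compute height bottom-up (empty subtree = -1):
  height(3) = 1 + max(-1, -1) = 0
  height(8) = 1 + max(0, -1) = 1
  height(38) = 1 + max(1, -1) = 2
  height(49) = 1 + max(2, -1) = 3
Height = 3


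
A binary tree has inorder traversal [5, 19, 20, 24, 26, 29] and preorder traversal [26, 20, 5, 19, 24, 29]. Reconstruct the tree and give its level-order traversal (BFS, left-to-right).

Inorder:  [5, 19, 20, 24, 26, 29]
Preorder: [26, 20, 5, 19, 24, 29]
Algorithm: preorder visits root first, so consume preorder in order;
for each root, split the current inorder slice at that value into
left-subtree inorder and right-subtree inorder, then recurse.
Recursive splits:
  root=26; inorder splits into left=[5, 19, 20, 24], right=[29]
  root=20; inorder splits into left=[5, 19], right=[24]
  root=5; inorder splits into left=[], right=[19]
  root=19; inorder splits into left=[], right=[]
  root=24; inorder splits into left=[], right=[]
  root=29; inorder splits into left=[], right=[]
Reconstructed level-order: [26, 20, 29, 5, 24, 19]


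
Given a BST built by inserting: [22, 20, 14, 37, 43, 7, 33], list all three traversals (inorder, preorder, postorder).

Tree insertion order: [22, 20, 14, 37, 43, 7, 33]
Tree (level-order array): [22, 20, 37, 14, None, 33, 43, 7]
Inorder (L, root, R): [7, 14, 20, 22, 33, 37, 43]
Preorder (root, L, R): [22, 20, 14, 7, 37, 33, 43]
Postorder (L, R, root): [7, 14, 20, 33, 43, 37, 22]


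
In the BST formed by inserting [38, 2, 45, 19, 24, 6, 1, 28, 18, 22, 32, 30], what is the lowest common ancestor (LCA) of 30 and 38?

Tree insertion order: [38, 2, 45, 19, 24, 6, 1, 28, 18, 22, 32, 30]
Tree (level-order array): [38, 2, 45, 1, 19, None, None, None, None, 6, 24, None, 18, 22, 28, None, None, None, None, None, 32, 30]
In a BST, the LCA of p=30, q=38 is the first node v on the
root-to-leaf path with p <= v <= q (go left if both < v, right if both > v).
Walk from root:
  at 38: 30 <= 38 <= 38, this is the LCA
LCA = 38


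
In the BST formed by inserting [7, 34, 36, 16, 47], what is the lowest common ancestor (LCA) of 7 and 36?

Tree insertion order: [7, 34, 36, 16, 47]
Tree (level-order array): [7, None, 34, 16, 36, None, None, None, 47]
In a BST, the LCA of p=7, q=36 is the first node v on the
root-to-leaf path with p <= v <= q (go left if both < v, right if both > v).
Walk from root:
  at 7: 7 <= 7 <= 36, this is the LCA
LCA = 7


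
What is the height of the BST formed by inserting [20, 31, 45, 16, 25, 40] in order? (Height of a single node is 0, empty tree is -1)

Insertion order: [20, 31, 45, 16, 25, 40]
Tree (level-order array): [20, 16, 31, None, None, 25, 45, None, None, 40]
Compute height bottom-up (empty subtree = -1):
  height(16) = 1 + max(-1, -1) = 0
  height(25) = 1 + max(-1, -1) = 0
  height(40) = 1 + max(-1, -1) = 0
  height(45) = 1 + max(0, -1) = 1
  height(31) = 1 + max(0, 1) = 2
  height(20) = 1 + max(0, 2) = 3
Height = 3


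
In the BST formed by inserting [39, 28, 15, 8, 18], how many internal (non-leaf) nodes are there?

Tree built from: [39, 28, 15, 8, 18]
Tree (level-order array): [39, 28, None, 15, None, 8, 18]
Rule: An internal node has at least one child.
Per-node child counts:
  node 39: 1 child(ren)
  node 28: 1 child(ren)
  node 15: 2 child(ren)
  node 8: 0 child(ren)
  node 18: 0 child(ren)
Matching nodes: [39, 28, 15]
Count of internal (non-leaf) nodes: 3


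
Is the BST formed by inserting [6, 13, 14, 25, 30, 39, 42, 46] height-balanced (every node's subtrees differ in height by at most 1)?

Tree (level-order array): [6, None, 13, None, 14, None, 25, None, 30, None, 39, None, 42, None, 46]
Definition: a tree is height-balanced if, at every node, |h(left) - h(right)| <= 1 (empty subtree has height -1).
Bottom-up per-node check:
  node 46: h_left=-1, h_right=-1, diff=0 [OK], height=0
  node 42: h_left=-1, h_right=0, diff=1 [OK], height=1
  node 39: h_left=-1, h_right=1, diff=2 [FAIL (|-1-1|=2 > 1)], height=2
  node 30: h_left=-1, h_right=2, diff=3 [FAIL (|-1-2|=3 > 1)], height=3
  node 25: h_left=-1, h_right=3, diff=4 [FAIL (|-1-3|=4 > 1)], height=4
  node 14: h_left=-1, h_right=4, diff=5 [FAIL (|-1-4|=5 > 1)], height=5
  node 13: h_left=-1, h_right=5, diff=6 [FAIL (|-1-5|=6 > 1)], height=6
  node 6: h_left=-1, h_right=6, diff=7 [FAIL (|-1-6|=7 > 1)], height=7
Node 39 violates the condition: |-1 - 1| = 2 > 1.
Result: Not balanced


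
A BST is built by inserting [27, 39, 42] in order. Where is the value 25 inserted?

Starting tree (level order): [27, None, 39, None, 42]
Insertion path: 27
Result: insert 25 as left child of 27
Final tree (level order): [27, 25, 39, None, None, None, 42]


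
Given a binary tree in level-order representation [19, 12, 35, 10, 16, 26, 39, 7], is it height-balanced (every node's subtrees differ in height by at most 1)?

Tree (level-order array): [19, 12, 35, 10, 16, 26, 39, 7]
Definition: a tree is height-balanced if, at every node, |h(left) - h(right)| <= 1 (empty subtree has height -1).
Bottom-up per-node check:
  node 7: h_left=-1, h_right=-1, diff=0 [OK], height=0
  node 10: h_left=0, h_right=-1, diff=1 [OK], height=1
  node 16: h_left=-1, h_right=-1, diff=0 [OK], height=0
  node 12: h_left=1, h_right=0, diff=1 [OK], height=2
  node 26: h_left=-1, h_right=-1, diff=0 [OK], height=0
  node 39: h_left=-1, h_right=-1, diff=0 [OK], height=0
  node 35: h_left=0, h_right=0, diff=0 [OK], height=1
  node 19: h_left=2, h_right=1, diff=1 [OK], height=3
All nodes satisfy the balance condition.
Result: Balanced


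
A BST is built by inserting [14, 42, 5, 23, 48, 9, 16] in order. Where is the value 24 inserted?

Starting tree (level order): [14, 5, 42, None, 9, 23, 48, None, None, 16]
Insertion path: 14 -> 42 -> 23
Result: insert 24 as right child of 23
Final tree (level order): [14, 5, 42, None, 9, 23, 48, None, None, 16, 24]


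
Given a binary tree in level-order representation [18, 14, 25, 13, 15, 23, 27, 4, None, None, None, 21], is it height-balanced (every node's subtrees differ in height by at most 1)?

Tree (level-order array): [18, 14, 25, 13, 15, 23, 27, 4, None, None, None, 21]
Definition: a tree is height-balanced if, at every node, |h(left) - h(right)| <= 1 (empty subtree has height -1).
Bottom-up per-node check:
  node 4: h_left=-1, h_right=-1, diff=0 [OK], height=0
  node 13: h_left=0, h_right=-1, diff=1 [OK], height=1
  node 15: h_left=-1, h_right=-1, diff=0 [OK], height=0
  node 14: h_left=1, h_right=0, diff=1 [OK], height=2
  node 21: h_left=-1, h_right=-1, diff=0 [OK], height=0
  node 23: h_left=0, h_right=-1, diff=1 [OK], height=1
  node 27: h_left=-1, h_right=-1, diff=0 [OK], height=0
  node 25: h_left=1, h_right=0, diff=1 [OK], height=2
  node 18: h_left=2, h_right=2, diff=0 [OK], height=3
All nodes satisfy the balance condition.
Result: Balanced


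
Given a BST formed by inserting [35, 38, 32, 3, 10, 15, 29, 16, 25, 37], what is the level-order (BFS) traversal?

Tree insertion order: [35, 38, 32, 3, 10, 15, 29, 16, 25, 37]
Tree (level-order array): [35, 32, 38, 3, None, 37, None, None, 10, None, None, None, 15, None, 29, 16, None, None, 25]
BFS from the root, enqueuing left then right child of each popped node:
  queue [35] -> pop 35, enqueue [32, 38], visited so far: [35]
  queue [32, 38] -> pop 32, enqueue [3], visited so far: [35, 32]
  queue [38, 3] -> pop 38, enqueue [37], visited so far: [35, 32, 38]
  queue [3, 37] -> pop 3, enqueue [10], visited so far: [35, 32, 38, 3]
  queue [37, 10] -> pop 37, enqueue [none], visited so far: [35, 32, 38, 3, 37]
  queue [10] -> pop 10, enqueue [15], visited so far: [35, 32, 38, 3, 37, 10]
  queue [15] -> pop 15, enqueue [29], visited so far: [35, 32, 38, 3, 37, 10, 15]
  queue [29] -> pop 29, enqueue [16], visited so far: [35, 32, 38, 3, 37, 10, 15, 29]
  queue [16] -> pop 16, enqueue [25], visited so far: [35, 32, 38, 3, 37, 10, 15, 29, 16]
  queue [25] -> pop 25, enqueue [none], visited so far: [35, 32, 38, 3, 37, 10, 15, 29, 16, 25]
Result: [35, 32, 38, 3, 37, 10, 15, 29, 16, 25]


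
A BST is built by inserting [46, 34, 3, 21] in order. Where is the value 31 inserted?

Starting tree (level order): [46, 34, None, 3, None, None, 21]
Insertion path: 46 -> 34 -> 3 -> 21
Result: insert 31 as right child of 21
Final tree (level order): [46, 34, None, 3, None, None, 21, None, 31]


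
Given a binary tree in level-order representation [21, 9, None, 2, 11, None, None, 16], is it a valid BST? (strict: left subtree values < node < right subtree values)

Level-order array: [21, 9, None, 2, 11, None, None, 16]
Validate using subtree bounds (lo, hi): at each node, require lo < value < hi,
then recurse left with hi=value and right with lo=value.
Preorder trace (stopping at first violation):
  at node 21 with bounds (-inf, +inf): OK
  at node 9 with bounds (-inf, 21): OK
  at node 2 with bounds (-inf, 9): OK
  at node 11 with bounds (9, 21): OK
  at node 16 with bounds (9, 11): VIOLATION
Node 16 violates its bound: not (9 < 16 < 11).
Result: Not a valid BST


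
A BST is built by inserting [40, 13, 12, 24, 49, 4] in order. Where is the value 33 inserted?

Starting tree (level order): [40, 13, 49, 12, 24, None, None, 4]
Insertion path: 40 -> 13 -> 24
Result: insert 33 as right child of 24
Final tree (level order): [40, 13, 49, 12, 24, None, None, 4, None, None, 33]


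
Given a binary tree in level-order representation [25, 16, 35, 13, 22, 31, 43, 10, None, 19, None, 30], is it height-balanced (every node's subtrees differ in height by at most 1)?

Tree (level-order array): [25, 16, 35, 13, 22, 31, 43, 10, None, 19, None, 30]
Definition: a tree is height-balanced if, at every node, |h(left) - h(right)| <= 1 (empty subtree has height -1).
Bottom-up per-node check:
  node 10: h_left=-1, h_right=-1, diff=0 [OK], height=0
  node 13: h_left=0, h_right=-1, diff=1 [OK], height=1
  node 19: h_left=-1, h_right=-1, diff=0 [OK], height=0
  node 22: h_left=0, h_right=-1, diff=1 [OK], height=1
  node 16: h_left=1, h_right=1, diff=0 [OK], height=2
  node 30: h_left=-1, h_right=-1, diff=0 [OK], height=0
  node 31: h_left=0, h_right=-1, diff=1 [OK], height=1
  node 43: h_left=-1, h_right=-1, diff=0 [OK], height=0
  node 35: h_left=1, h_right=0, diff=1 [OK], height=2
  node 25: h_left=2, h_right=2, diff=0 [OK], height=3
All nodes satisfy the balance condition.
Result: Balanced


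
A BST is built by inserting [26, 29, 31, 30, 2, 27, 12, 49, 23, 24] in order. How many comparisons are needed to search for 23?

Search path for 23: 26 -> 2 -> 12 -> 23
Found: True
Comparisons: 4


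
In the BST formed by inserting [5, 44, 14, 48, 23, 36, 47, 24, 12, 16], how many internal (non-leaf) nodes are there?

Tree built from: [5, 44, 14, 48, 23, 36, 47, 24, 12, 16]
Tree (level-order array): [5, None, 44, 14, 48, 12, 23, 47, None, None, None, 16, 36, None, None, None, None, 24]
Rule: An internal node has at least one child.
Per-node child counts:
  node 5: 1 child(ren)
  node 44: 2 child(ren)
  node 14: 2 child(ren)
  node 12: 0 child(ren)
  node 23: 2 child(ren)
  node 16: 0 child(ren)
  node 36: 1 child(ren)
  node 24: 0 child(ren)
  node 48: 1 child(ren)
  node 47: 0 child(ren)
Matching nodes: [5, 44, 14, 23, 36, 48]
Count of internal (non-leaf) nodes: 6


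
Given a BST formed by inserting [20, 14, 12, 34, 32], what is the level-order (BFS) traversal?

Tree insertion order: [20, 14, 12, 34, 32]
Tree (level-order array): [20, 14, 34, 12, None, 32]
BFS from the root, enqueuing left then right child of each popped node:
  queue [20] -> pop 20, enqueue [14, 34], visited so far: [20]
  queue [14, 34] -> pop 14, enqueue [12], visited so far: [20, 14]
  queue [34, 12] -> pop 34, enqueue [32], visited so far: [20, 14, 34]
  queue [12, 32] -> pop 12, enqueue [none], visited so far: [20, 14, 34, 12]
  queue [32] -> pop 32, enqueue [none], visited so far: [20, 14, 34, 12, 32]
Result: [20, 14, 34, 12, 32]


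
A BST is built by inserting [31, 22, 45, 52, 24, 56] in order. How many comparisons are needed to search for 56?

Search path for 56: 31 -> 45 -> 52 -> 56
Found: True
Comparisons: 4


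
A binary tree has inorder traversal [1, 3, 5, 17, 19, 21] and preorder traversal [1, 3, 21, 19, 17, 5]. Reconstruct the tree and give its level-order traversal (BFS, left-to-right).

Inorder:  [1, 3, 5, 17, 19, 21]
Preorder: [1, 3, 21, 19, 17, 5]
Algorithm: preorder visits root first, so consume preorder in order;
for each root, split the current inorder slice at that value into
left-subtree inorder and right-subtree inorder, then recurse.
Recursive splits:
  root=1; inorder splits into left=[], right=[3, 5, 17, 19, 21]
  root=3; inorder splits into left=[], right=[5, 17, 19, 21]
  root=21; inorder splits into left=[5, 17, 19], right=[]
  root=19; inorder splits into left=[5, 17], right=[]
  root=17; inorder splits into left=[5], right=[]
  root=5; inorder splits into left=[], right=[]
Reconstructed level-order: [1, 3, 21, 19, 17, 5]


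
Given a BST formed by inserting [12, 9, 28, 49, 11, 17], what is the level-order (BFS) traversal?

Tree insertion order: [12, 9, 28, 49, 11, 17]
Tree (level-order array): [12, 9, 28, None, 11, 17, 49]
BFS from the root, enqueuing left then right child of each popped node:
  queue [12] -> pop 12, enqueue [9, 28], visited so far: [12]
  queue [9, 28] -> pop 9, enqueue [11], visited so far: [12, 9]
  queue [28, 11] -> pop 28, enqueue [17, 49], visited so far: [12, 9, 28]
  queue [11, 17, 49] -> pop 11, enqueue [none], visited so far: [12, 9, 28, 11]
  queue [17, 49] -> pop 17, enqueue [none], visited so far: [12, 9, 28, 11, 17]
  queue [49] -> pop 49, enqueue [none], visited so far: [12, 9, 28, 11, 17, 49]
Result: [12, 9, 28, 11, 17, 49]


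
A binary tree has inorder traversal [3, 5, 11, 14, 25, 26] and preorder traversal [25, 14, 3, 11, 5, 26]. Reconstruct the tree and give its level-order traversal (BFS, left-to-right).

Inorder:  [3, 5, 11, 14, 25, 26]
Preorder: [25, 14, 3, 11, 5, 26]
Algorithm: preorder visits root first, so consume preorder in order;
for each root, split the current inorder slice at that value into
left-subtree inorder and right-subtree inorder, then recurse.
Recursive splits:
  root=25; inorder splits into left=[3, 5, 11, 14], right=[26]
  root=14; inorder splits into left=[3, 5, 11], right=[]
  root=3; inorder splits into left=[], right=[5, 11]
  root=11; inorder splits into left=[5], right=[]
  root=5; inorder splits into left=[], right=[]
  root=26; inorder splits into left=[], right=[]
Reconstructed level-order: [25, 14, 26, 3, 11, 5]


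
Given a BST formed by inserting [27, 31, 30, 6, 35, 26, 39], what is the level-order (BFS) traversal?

Tree insertion order: [27, 31, 30, 6, 35, 26, 39]
Tree (level-order array): [27, 6, 31, None, 26, 30, 35, None, None, None, None, None, 39]
BFS from the root, enqueuing left then right child of each popped node:
  queue [27] -> pop 27, enqueue [6, 31], visited so far: [27]
  queue [6, 31] -> pop 6, enqueue [26], visited so far: [27, 6]
  queue [31, 26] -> pop 31, enqueue [30, 35], visited so far: [27, 6, 31]
  queue [26, 30, 35] -> pop 26, enqueue [none], visited so far: [27, 6, 31, 26]
  queue [30, 35] -> pop 30, enqueue [none], visited so far: [27, 6, 31, 26, 30]
  queue [35] -> pop 35, enqueue [39], visited so far: [27, 6, 31, 26, 30, 35]
  queue [39] -> pop 39, enqueue [none], visited so far: [27, 6, 31, 26, 30, 35, 39]
Result: [27, 6, 31, 26, 30, 35, 39]


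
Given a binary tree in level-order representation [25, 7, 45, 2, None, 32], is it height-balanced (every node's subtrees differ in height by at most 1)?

Tree (level-order array): [25, 7, 45, 2, None, 32]
Definition: a tree is height-balanced if, at every node, |h(left) - h(right)| <= 1 (empty subtree has height -1).
Bottom-up per-node check:
  node 2: h_left=-1, h_right=-1, diff=0 [OK], height=0
  node 7: h_left=0, h_right=-1, diff=1 [OK], height=1
  node 32: h_left=-1, h_right=-1, diff=0 [OK], height=0
  node 45: h_left=0, h_right=-1, diff=1 [OK], height=1
  node 25: h_left=1, h_right=1, diff=0 [OK], height=2
All nodes satisfy the balance condition.
Result: Balanced


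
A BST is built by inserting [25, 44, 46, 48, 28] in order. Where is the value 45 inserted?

Starting tree (level order): [25, None, 44, 28, 46, None, None, None, 48]
Insertion path: 25 -> 44 -> 46
Result: insert 45 as left child of 46
Final tree (level order): [25, None, 44, 28, 46, None, None, 45, 48]


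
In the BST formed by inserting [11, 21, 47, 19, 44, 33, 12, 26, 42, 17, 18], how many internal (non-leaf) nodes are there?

Tree built from: [11, 21, 47, 19, 44, 33, 12, 26, 42, 17, 18]
Tree (level-order array): [11, None, 21, 19, 47, 12, None, 44, None, None, 17, 33, None, None, 18, 26, 42]
Rule: An internal node has at least one child.
Per-node child counts:
  node 11: 1 child(ren)
  node 21: 2 child(ren)
  node 19: 1 child(ren)
  node 12: 1 child(ren)
  node 17: 1 child(ren)
  node 18: 0 child(ren)
  node 47: 1 child(ren)
  node 44: 1 child(ren)
  node 33: 2 child(ren)
  node 26: 0 child(ren)
  node 42: 0 child(ren)
Matching nodes: [11, 21, 19, 12, 17, 47, 44, 33]
Count of internal (non-leaf) nodes: 8


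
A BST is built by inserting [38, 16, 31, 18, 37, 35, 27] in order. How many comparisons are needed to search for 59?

Search path for 59: 38
Found: False
Comparisons: 1


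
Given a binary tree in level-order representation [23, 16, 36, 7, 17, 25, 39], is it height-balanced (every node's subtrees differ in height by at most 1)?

Tree (level-order array): [23, 16, 36, 7, 17, 25, 39]
Definition: a tree is height-balanced if, at every node, |h(left) - h(right)| <= 1 (empty subtree has height -1).
Bottom-up per-node check:
  node 7: h_left=-1, h_right=-1, diff=0 [OK], height=0
  node 17: h_left=-1, h_right=-1, diff=0 [OK], height=0
  node 16: h_left=0, h_right=0, diff=0 [OK], height=1
  node 25: h_left=-1, h_right=-1, diff=0 [OK], height=0
  node 39: h_left=-1, h_right=-1, diff=0 [OK], height=0
  node 36: h_left=0, h_right=0, diff=0 [OK], height=1
  node 23: h_left=1, h_right=1, diff=0 [OK], height=2
All nodes satisfy the balance condition.
Result: Balanced


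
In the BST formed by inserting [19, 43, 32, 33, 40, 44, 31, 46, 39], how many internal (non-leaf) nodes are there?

Tree built from: [19, 43, 32, 33, 40, 44, 31, 46, 39]
Tree (level-order array): [19, None, 43, 32, 44, 31, 33, None, 46, None, None, None, 40, None, None, 39]
Rule: An internal node has at least one child.
Per-node child counts:
  node 19: 1 child(ren)
  node 43: 2 child(ren)
  node 32: 2 child(ren)
  node 31: 0 child(ren)
  node 33: 1 child(ren)
  node 40: 1 child(ren)
  node 39: 0 child(ren)
  node 44: 1 child(ren)
  node 46: 0 child(ren)
Matching nodes: [19, 43, 32, 33, 40, 44]
Count of internal (non-leaf) nodes: 6
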